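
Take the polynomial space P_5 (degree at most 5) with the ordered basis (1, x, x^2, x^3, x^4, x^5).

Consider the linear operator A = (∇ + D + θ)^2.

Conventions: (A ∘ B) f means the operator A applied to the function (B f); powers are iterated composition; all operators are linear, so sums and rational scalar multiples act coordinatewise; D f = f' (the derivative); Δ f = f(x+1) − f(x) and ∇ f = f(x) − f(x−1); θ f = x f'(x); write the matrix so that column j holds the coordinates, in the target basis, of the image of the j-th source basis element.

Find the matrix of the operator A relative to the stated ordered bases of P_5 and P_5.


image of 1: 0
image of x: x + 2
image of x^2: 4x^2 + 12x + 6
image of x^3: 9x^3 + 30x^2 + 12x - 9
image of x^4: 16x^4 + 56x^3 + 12x^2 - 28x + 18
image of x^5: 25x^5 + 90x^4 - 50x^2 + 80x - 35
each image's coordinates form column j of the matrix

the matrix is [[0, 2, 6, -9, 18, -35]; [0, 1, 12, 12, -28, 80]; [0, 0, 4, 30, 12, -50]; [0, 0, 0, 9, 56, 0]; [0, 0, 0, 0, 16, 90]; [0, 0, 0, 0, 0, 25]] (rows listed top to bottom)


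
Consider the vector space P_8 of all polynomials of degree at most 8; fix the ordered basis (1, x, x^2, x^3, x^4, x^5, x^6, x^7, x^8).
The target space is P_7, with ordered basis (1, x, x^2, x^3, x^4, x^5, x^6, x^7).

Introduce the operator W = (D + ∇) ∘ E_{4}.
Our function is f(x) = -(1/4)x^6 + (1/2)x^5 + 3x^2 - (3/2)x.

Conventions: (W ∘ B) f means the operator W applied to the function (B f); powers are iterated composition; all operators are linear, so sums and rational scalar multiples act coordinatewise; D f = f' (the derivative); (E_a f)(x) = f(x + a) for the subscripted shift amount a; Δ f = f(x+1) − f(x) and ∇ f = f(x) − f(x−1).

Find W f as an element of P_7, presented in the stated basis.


the result is g(x) = -3x^5 - (205/4)x^4 - 350x^3 - (4765/4)x^2 - 2002x - 5221/4

E_{4} f = -(1/4)x^6 - (11/2)x^5 - 50x^4 - 240x^3 - 637x^2 - (1747/2)x - 470
D E_{4} f = -(3/2)x^5 - (55/2)x^4 - 200x^3 - 720x^2 - 1274x - 1747/2
∇ E_{4} f = -(3/2)x^5 - (95/4)x^4 - 150x^3 - (1885/4)x^2 - 728x - 1727/4
(D + ∇) E_{4} f = -3x^5 - (205/4)x^4 - 350x^3 - (4765/4)x^2 - 2002x - 5221/4


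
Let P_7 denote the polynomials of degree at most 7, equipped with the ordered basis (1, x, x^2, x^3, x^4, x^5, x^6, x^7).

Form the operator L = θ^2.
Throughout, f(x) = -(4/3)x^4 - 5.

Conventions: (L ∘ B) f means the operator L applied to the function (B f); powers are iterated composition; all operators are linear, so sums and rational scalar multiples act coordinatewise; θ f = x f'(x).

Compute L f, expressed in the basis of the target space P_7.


θ f = -(16/3)x^4
θ θ f = -(64/3)x^4

the image equals g(x) = -(64/3)x^4


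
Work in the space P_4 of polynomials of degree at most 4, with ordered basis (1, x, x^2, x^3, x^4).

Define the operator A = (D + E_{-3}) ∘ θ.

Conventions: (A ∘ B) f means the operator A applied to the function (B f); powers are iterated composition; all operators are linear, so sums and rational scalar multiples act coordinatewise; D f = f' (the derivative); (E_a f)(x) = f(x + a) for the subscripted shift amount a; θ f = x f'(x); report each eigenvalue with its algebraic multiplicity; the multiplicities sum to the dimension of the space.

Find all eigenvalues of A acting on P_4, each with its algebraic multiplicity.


image of 1: 0
image of x: x - 2
image of x^2: 2x^2 - 8x + 18
image of x^3: 3x^3 - 18x^2 + 81x - 81
image of x^4: 4x^4 - 32x^3 + 216x^2 - 432x + 324
the matrix is upper triangular; its diagonal is (0, 1, 2, 3, 4)
for a triangular matrix the eigenvalues are the diagonal entries, with algebraic multiplicity their repetition count

λ = 0 (multiplicity 1), λ = 1 (multiplicity 1), λ = 2 (multiplicity 1), λ = 3 (multiplicity 1), λ = 4 (multiplicity 1)


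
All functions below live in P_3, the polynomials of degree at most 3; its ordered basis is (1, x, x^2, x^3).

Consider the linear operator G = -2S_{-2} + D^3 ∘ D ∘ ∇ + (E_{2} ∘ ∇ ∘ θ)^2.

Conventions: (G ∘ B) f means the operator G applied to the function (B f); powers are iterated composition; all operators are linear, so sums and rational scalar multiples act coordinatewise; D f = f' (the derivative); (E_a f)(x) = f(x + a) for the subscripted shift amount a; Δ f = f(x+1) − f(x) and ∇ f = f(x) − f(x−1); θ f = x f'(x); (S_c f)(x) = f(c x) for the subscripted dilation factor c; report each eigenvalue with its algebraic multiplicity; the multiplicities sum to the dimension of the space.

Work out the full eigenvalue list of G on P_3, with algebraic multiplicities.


image of 1: -2
image of x: 4x
image of x^2: -8x^2 + 4
image of x^3: 16x^3 + 36x + 81
the matrix is upper triangular; its diagonal is (-2, 4, -8, 16)
for a triangular matrix the eigenvalues are the diagonal entries, with algebraic multiplicity their repetition count

λ = -8 (multiplicity 1), λ = -2 (multiplicity 1), λ = 4 (multiplicity 1), λ = 16 (multiplicity 1)


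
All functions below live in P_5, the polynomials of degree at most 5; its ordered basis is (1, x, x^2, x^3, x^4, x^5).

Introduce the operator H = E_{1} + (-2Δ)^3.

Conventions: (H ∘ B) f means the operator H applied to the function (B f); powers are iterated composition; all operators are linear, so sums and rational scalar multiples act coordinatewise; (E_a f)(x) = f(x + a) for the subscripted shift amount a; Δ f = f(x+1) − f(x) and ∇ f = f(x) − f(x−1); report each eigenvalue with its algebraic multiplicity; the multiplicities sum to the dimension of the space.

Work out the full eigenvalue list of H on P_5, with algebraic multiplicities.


λ = 1 (multiplicity 6)

image of 1: 1
image of x: x + 1
image of x^2: x^2 + 2x + 1
image of x^3: x^3 + 3x^2 + 3x - 47
image of x^4: x^4 + 4x^3 + 6x^2 - 188x - 287
image of x^5: x^5 + 5x^4 + 10x^3 - 470x^2 - 1435x - 1199
the matrix is upper triangular; its diagonal is (1, 1, 1, 1, 1, 1)
for a triangular matrix the eigenvalues are the diagonal entries, with algebraic multiplicity their repetition count


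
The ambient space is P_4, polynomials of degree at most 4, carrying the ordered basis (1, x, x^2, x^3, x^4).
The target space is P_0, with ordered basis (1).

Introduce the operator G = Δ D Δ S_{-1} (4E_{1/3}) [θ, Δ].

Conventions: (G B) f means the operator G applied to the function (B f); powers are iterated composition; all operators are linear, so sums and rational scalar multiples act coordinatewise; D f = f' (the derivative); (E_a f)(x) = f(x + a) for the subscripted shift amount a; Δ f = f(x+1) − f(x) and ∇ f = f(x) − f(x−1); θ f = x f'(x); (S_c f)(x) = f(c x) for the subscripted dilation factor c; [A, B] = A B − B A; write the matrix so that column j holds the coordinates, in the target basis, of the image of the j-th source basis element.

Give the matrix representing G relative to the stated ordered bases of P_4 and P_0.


image of 1: 0
image of x: 0
image of x^2: 0
image of x^3: 0
image of x^4: 96
each image's coordinates form column j of the matrix

the matrix is [[0, 0, 0, 0, 96]] (rows listed top to bottom)


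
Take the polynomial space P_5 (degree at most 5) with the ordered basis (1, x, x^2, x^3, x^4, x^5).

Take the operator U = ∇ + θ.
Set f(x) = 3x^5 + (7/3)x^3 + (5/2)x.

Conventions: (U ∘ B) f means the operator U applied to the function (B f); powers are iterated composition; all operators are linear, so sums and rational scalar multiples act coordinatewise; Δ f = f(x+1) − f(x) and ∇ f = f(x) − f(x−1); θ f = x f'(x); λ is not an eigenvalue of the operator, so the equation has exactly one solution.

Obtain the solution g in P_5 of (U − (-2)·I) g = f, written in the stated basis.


g(x) = (3/7)x^5 - (5/14)x^4 + (169/105)x^3 - (197/70)x^2 + (1157/210)x - 2251/420

write g with unknown coordinates in the stated basis and equate coefficients in (U − (-2)·I) g = f
solving from the highest basis element down gives g = (3/7)x^5 - (5/14)x^4 + (169/105)x^3 - (197/70)x^2 + (1157/210)x - 2251/420
check: U g = (15/7)x^5 + (5/7)x^4 - (31/35)x^3 + (197/35)x^2 - (1789/210)x + 2251/210
so U g − (-2)·g = 3x^5 + (7/3)x^3 + (5/2)x = f ✓


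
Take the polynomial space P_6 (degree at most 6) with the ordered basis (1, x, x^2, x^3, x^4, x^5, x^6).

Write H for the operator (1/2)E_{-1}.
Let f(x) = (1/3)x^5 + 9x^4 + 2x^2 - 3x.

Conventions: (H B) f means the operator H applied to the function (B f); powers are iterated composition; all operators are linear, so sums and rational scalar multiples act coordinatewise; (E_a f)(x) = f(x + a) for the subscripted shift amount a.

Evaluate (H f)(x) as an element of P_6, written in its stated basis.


g(x) = (1/6)x^5 + (11/3)x^4 - (49/3)x^3 + (79/3)x^2 - (62/3)x + 41/6

E_{-1} f = (1/3)x^5 + (22/3)x^4 - (98/3)x^3 + (158/3)x^2 - (124/3)x + 41/3
((1/2)E_{-1}) f = (1/6)x^5 + (11/3)x^4 - (49/3)x^3 + (79/3)x^2 - (62/3)x + 41/6


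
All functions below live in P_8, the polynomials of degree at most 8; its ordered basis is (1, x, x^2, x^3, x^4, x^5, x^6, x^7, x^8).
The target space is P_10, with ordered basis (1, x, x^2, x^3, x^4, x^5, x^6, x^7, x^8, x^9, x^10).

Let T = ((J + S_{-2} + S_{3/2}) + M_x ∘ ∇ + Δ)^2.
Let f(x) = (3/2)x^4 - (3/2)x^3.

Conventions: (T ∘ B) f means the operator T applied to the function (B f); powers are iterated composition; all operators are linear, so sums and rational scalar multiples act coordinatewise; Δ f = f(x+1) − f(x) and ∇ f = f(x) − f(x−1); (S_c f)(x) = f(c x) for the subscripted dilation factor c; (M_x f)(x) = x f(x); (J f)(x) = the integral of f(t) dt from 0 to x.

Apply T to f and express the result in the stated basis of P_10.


J f = (3/10)x^5 - (3/8)x^4
S_{-2} f = 24x^4 + 12x^3
S_{3/2} f = (243/32)x^4 - (81/16)x^3
(J + S_{-2} + S_{3/2}) f = (3/10)x^5 + (999/32)x^4 + (111/16)x^3
∇ f = 6x^3 - (27/2)x^2 + (21/2)x - 3
M_x ∇ f = 6x^4 - (27/2)x^3 + (21/2)x^2 - 3x
Δ f = 6x^3 + (9/2)x^2 + (3/2)x
((J + S_{-2} + S_{3/2}) + M_x ∘ ∇ + Δ) f = (3/10)x^5 + (1191/32)x^4 - (9/16)x^3 + 15x^2 - (3/2)x
J ((J + S_{-2} + S_{3/2}) + M_x ∘ ∇ + Δ) f = (1/20)x^6 + (1191/160)x^5 - (9/64)x^4 + 5x^3 - (3/4)x^2
S_{-2} ((J + S_{-2} + S_{3/2}) + M_x ∘ ∇ + Δ) f = -(48/5)x^5 + (1191/2)x^4 + (9/2)x^3 + 60x^2 + 3x
S_{3/2} ((J + S_{-2} + S_{3/2}) + M_x ∘ ∇ + Δ) f = (729/320)x^5 + (96471/512)x^4 - (243/128)x^3 + (135/4)x^2 - (9/4)x
(J + S_{-2} + S_{3/2}) ((J + S_{-2} + S_{3/2}) + M_x ∘ ∇ + Δ) f = (1/20)x^6 + (39/320)x^5 + (401295/512)x^4 + (973/128)x^3 + 93x^2 + (3/4)x
∇ ((J + S_{-2} + S_{3/2}) + M_x ∘ ∇ + Δ) f = (3/2)x^4 + (1167/8)x^3 - 222x^2 + (2865/16)x - 8637/160
M_x ∇ ((J + S_{-2} + S_{3/2}) + M_x ∘ ∇ + Δ) f = (3/2)x^5 + (1167/8)x^4 - 222x^3 + (2865/16)x^2 - (8637/160)x
Δ ((J + S_{-2} + S_{3/2}) + M_x ∘ ∇ + Δ) f = (3/2)x^4 + (1215/8)x^3 + (1797/8)x^2 + (2859/16)x + 8073/160
((J + S_{-2} + S_{3/2}) + M_x ∘ ∇ + Δ) ((J + S_{-2} + S_{3/2}) + M_x ∘ ∇ + Δ) f = (1/20)x^6 + (519/320)x^5 + (476751/512)x^4 - (8003/128)x^3 + (7947/16)x^2 + (20073/160)x + 8073/160

the image equals g(x) = (1/20)x^6 + (519/320)x^5 + (476751/512)x^4 - (8003/128)x^3 + (7947/16)x^2 + (20073/160)x + 8073/160


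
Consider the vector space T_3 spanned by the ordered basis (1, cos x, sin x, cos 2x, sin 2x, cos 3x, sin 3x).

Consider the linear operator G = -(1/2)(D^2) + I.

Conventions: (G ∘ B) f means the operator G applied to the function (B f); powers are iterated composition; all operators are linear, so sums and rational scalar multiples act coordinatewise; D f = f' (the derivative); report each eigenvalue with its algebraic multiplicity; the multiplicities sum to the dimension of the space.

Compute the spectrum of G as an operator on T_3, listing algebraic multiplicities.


λ = 1 (multiplicity 1), λ = 3/2 (multiplicity 2), λ = 3 (multiplicity 2), λ = 11/2 (multiplicity 2)

image of 1: 1
image of cos x: (3/2)cos x
image of sin x: (3/2)sin x
image of cos 2x: 3cos 2x
image of sin 2x: 3sin 2x
image of cos 3x: (11/2)cos 3x
image of sin 3x: (11/2)sin 3x
the matrix is diagonal; its diagonal is (1, 3/2, 3/2, 3, 3, 11/2, 11/2)
for a triangular matrix the eigenvalues are the diagonal entries, with algebraic multiplicity their repetition count


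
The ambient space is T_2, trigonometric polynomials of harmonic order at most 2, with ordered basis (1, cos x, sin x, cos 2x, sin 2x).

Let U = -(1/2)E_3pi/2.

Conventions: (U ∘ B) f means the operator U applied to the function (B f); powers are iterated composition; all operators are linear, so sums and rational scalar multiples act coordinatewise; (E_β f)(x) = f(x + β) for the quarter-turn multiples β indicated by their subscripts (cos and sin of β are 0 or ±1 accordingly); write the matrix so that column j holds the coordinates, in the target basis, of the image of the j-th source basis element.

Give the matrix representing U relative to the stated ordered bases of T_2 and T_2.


image of 1: -1/2
image of cos x: -(1/2)sin x
image of sin x: (1/2)cos x
image of cos 2x: (1/2)cos 2x
image of sin 2x: (1/2)sin 2x
each image's coordinates form column j of the matrix

the matrix is [[-1/2, 0, 0, 0, 0]; [0, 0, 1/2, 0, 0]; [0, -1/2, 0, 0, 0]; [0, 0, 0, 1/2, 0]; [0, 0, 0, 0, 1/2]] (rows listed top to bottom)


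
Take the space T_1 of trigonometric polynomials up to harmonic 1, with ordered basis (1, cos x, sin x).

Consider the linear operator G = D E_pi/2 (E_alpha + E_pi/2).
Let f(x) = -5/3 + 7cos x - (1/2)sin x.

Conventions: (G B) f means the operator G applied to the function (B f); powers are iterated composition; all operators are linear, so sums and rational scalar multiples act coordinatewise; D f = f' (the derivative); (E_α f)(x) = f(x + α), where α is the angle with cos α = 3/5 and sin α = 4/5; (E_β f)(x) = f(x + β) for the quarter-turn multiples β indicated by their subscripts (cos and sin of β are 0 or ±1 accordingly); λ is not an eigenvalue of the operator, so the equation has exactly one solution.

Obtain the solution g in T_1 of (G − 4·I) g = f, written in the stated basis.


the image equals g(x) = 5/12 - (331/244)cos x - (103/244)sin x

write g with unknown coordinates in the stated basis and equate coefficients in (G − 4·I) g = f
solving from the highest basis element down gives g = 5/12 - (331/244)cos x - (103/244)sin x
check: G g = (96/61)cos x - (267/122)sin x
so G g − 4·g = -5/3 + 7cos x - (1/2)sin x = f ✓


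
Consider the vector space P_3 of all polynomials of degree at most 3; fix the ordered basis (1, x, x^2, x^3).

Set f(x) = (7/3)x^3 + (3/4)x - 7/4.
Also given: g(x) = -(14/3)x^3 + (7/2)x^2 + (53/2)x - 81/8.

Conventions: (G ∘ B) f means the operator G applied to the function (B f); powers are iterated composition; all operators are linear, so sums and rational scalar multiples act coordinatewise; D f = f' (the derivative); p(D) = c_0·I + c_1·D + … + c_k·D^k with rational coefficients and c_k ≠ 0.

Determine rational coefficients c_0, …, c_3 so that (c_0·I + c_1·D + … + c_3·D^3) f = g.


p(D) = -2·I + (1/2)·D + 2·D^2 − D^3, i.e. c_0 = -2, c_1 = 1/2, c_2 = 2, c_3 = -1

D^0 f = (7/3)x^3 + (3/4)x - 7/4
D^1 f = 7x^2 + 3/4
D^2 f = 14x
D^3 f = 14
matching coefficients of g against c_0 f + c_1 Df + … from the top degree down determines the c_i
solution: c_0 = -2, c_1 = 1/2, c_2 = 2, c_3 = -1


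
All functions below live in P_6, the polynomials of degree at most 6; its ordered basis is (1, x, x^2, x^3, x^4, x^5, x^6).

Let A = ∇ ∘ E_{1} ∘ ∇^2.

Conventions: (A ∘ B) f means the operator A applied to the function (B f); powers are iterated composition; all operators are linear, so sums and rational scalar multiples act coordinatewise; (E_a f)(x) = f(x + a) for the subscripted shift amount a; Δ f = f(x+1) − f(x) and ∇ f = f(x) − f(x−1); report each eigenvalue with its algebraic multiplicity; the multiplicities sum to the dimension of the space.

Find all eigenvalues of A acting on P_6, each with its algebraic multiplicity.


image of 1: 0
image of x: 0
image of x^2: 0
image of x^3: 6
image of x^4: 24x - 12
image of x^5: 60x^2 - 60x + 30
image of x^6: 120x^3 - 180x^2 + 180x - 60
the matrix is upper triangular; its diagonal is (0, 0, 0, 0, 0, 0, 0)
for a triangular matrix the eigenvalues are the diagonal entries, with algebraic multiplicity their repetition count

λ = 0 (multiplicity 7)


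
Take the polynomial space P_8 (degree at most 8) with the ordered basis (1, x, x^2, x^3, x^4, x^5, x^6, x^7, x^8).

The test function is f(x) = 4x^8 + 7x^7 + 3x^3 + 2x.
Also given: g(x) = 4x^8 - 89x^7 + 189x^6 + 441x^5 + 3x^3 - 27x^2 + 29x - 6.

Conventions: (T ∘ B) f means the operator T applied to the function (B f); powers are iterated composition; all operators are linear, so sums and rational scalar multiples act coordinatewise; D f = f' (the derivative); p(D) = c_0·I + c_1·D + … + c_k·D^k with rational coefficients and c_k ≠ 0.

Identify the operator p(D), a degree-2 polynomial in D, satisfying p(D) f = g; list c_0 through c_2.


c_0 = 1, c_1 = -3, c_2 = 3/2

D^0 f = 4x^8 + 7x^7 + 3x^3 + 2x
D^1 f = 32x^7 + 49x^6 + 9x^2 + 2
D^2 f = 224x^6 + 294x^5 + 18x
matching coefficients of g against c_0 f + c_1 Df + … from the top degree down determines the c_i
solution: c_0 = 1, c_1 = -3, c_2 = 3/2


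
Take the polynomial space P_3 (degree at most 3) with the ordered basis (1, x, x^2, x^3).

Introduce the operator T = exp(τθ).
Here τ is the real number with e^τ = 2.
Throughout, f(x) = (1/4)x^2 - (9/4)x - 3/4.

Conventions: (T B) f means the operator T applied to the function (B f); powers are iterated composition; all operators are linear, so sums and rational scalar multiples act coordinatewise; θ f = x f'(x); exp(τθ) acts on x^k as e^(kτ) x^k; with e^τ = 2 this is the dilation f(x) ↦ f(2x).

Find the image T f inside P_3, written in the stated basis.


the result is g(x) = x^2 - (9/2)x - 3/4

exp(τθ) x^k = e^(kτ) x^k; with e^τ = 2 this sends x^k to 2^k x^k
x ↦ 2 x
x^2 ↦ 4 x^2
applying this coordinatewise to f: exp(τθ) f = x^2 - (9/2)x - 3/4


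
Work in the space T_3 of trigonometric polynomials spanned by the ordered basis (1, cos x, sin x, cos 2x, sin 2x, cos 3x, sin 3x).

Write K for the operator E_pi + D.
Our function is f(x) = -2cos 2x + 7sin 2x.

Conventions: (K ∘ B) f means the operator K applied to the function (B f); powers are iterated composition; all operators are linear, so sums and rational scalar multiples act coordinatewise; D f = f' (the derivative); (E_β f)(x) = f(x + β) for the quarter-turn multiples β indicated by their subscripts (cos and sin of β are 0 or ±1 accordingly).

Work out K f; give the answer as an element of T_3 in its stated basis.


E_pi f = -2cos 2x + 7sin 2x
D f = 14cos 2x + 4sin 2x
(E_pi + D) f = 12cos 2x + 11sin 2x

g(x) = 12cos 2x + 11sin 2x


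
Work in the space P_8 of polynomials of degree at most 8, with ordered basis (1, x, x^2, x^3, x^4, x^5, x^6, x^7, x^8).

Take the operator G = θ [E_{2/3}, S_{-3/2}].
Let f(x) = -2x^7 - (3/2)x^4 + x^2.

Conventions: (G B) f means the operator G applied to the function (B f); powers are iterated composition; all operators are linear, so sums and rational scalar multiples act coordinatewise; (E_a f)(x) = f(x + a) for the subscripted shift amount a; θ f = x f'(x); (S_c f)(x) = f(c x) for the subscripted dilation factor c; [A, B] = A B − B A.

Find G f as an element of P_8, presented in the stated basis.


S_{-3/2} f = (2187/64)x^7 - (243/32)x^4 + (9/4)x^2
E_{2/3} S_{-3/2} f = (2187/64)x^7 + (5103/32)x^6 + (5103/16)x^5 + (11097/32)x^4 + 216x^3 + (153/2)x^2 + 15x + 3/2
E_{2/3} f = -2x^7 - (28/3)x^6 - (56/3)x^5 - (1201/54)x^4 - (1444/81)x^3 - (691/81)x^2 - (1220/729)x + 68/2187
S_{-3/2} E_{2/3} f = (2187/64)x^7 - (1701/16)x^6 + (567/4)x^5 - (3603/32)x^4 + (361/6)x^3 - (691/36)x^2 + (610/243)x + 68/2187
[E_{2/3}, S_{-3/2}] f = (8505/32)x^6 + (2835/16)x^5 + (3675/8)x^4 + (935/6)x^3 + (3445/36)x^2 + (3035/243)x + 6425/4374
θ [E_{2/3}, S_{-3/2}] f = (25515/16)x^6 + (14175/16)x^5 + (3675/2)x^4 + (935/2)x^3 + (3445/18)x^2 + (3035/243)x

the result is g(x) = (25515/16)x^6 + (14175/16)x^5 + (3675/2)x^4 + (935/2)x^3 + (3445/18)x^2 + (3035/243)x


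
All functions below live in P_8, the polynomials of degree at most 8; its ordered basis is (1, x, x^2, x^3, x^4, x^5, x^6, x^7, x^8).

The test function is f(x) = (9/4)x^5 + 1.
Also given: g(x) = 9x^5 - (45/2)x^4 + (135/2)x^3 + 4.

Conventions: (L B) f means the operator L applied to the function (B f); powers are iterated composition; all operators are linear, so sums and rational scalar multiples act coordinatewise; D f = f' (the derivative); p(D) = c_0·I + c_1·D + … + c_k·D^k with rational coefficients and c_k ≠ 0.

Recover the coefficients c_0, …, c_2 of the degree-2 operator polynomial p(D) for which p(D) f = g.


p(D) = 4·I − 2·D + (3/2)·D^2, i.e. c_0 = 4, c_1 = -2, c_2 = 3/2

D^0 f = (9/4)x^5 + 1
D^1 f = (45/4)x^4
D^2 f = 45x^3
matching coefficients of g against c_0 f + c_1 Df + … from the top degree down determines the c_i
solution: c_0 = 4, c_1 = -2, c_2 = 3/2


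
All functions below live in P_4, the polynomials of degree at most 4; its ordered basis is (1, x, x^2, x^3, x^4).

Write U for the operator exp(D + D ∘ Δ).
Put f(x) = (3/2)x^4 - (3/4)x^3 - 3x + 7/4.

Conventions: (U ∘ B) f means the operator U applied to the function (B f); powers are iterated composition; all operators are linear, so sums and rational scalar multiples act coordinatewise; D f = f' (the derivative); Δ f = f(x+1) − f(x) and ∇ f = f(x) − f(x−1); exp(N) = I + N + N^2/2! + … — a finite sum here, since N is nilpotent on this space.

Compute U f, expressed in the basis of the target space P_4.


order-1 term: 6x^3 + (63/4)x^2 + (27/2)x + 3/4
order-2 term: 9x^2 + (135/4)x + 63/2
order-3 term: 6x + 69/4
order-4 term: 3/2
the series for exp(D + D ∘ Δ) f terminates at order 4
exp(D + D ∘ Δ) f = (3/2)x^4 + (21/4)x^3 + (99/4)x^2 + (201/4)x + 211/4

the result is g(x) = (3/2)x^4 + (21/4)x^3 + (99/4)x^2 + (201/4)x + 211/4


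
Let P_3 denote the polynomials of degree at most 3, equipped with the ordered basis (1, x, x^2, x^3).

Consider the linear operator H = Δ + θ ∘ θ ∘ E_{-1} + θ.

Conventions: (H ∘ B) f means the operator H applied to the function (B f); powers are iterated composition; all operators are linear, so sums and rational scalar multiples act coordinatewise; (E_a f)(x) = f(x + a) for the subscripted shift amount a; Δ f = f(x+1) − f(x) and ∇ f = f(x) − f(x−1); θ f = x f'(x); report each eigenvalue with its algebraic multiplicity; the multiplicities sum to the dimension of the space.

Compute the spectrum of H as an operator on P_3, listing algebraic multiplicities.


λ = 0 (multiplicity 1), λ = 2 (multiplicity 1), λ = 6 (multiplicity 1), λ = 12 (multiplicity 1)

image of 1: 0
image of x: 2x + 1
image of x^2: 6x^2 + 1
image of x^3: 12x^3 - 9x^2 + 6x + 1
the matrix is upper triangular; its diagonal is (0, 2, 6, 12)
for a triangular matrix the eigenvalues are the diagonal entries, with algebraic multiplicity their repetition count


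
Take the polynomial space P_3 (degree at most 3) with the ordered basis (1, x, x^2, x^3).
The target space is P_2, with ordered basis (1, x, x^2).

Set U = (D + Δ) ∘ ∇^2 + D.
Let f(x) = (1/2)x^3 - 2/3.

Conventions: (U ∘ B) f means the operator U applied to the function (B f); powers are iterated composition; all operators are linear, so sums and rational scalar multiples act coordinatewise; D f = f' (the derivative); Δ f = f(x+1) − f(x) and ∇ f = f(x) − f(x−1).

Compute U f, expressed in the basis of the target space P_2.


the image equals g(x) = (3/2)x^2 + 6

∇ f = (3/2)x^2 - (3/2)x + 1/2
∇ ∇ f = 3x - 3
D ∇^2 f = 3
Δ ∇^2 f = 3
(D + Δ) ∇^2 f = 6
D f = (3/2)x^2
((D + Δ) ∘ ∇^2 + D) f = (3/2)x^2 + 6


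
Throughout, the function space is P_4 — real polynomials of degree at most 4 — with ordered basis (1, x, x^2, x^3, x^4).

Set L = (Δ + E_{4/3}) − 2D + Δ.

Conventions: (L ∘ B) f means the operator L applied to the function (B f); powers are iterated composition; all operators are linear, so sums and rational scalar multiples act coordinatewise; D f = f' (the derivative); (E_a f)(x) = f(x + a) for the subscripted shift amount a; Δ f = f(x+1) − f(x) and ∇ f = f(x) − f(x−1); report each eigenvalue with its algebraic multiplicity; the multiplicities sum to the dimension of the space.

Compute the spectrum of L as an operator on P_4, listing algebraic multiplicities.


image of 1: 1
image of x: x + 4/3
image of x^2: x^2 + (8/3)x + 34/9
image of x^3: x^3 + 4x^2 + (34/3)x + 118/27
image of x^4: x^4 + (16/3)x^3 + (68/3)x^2 + (472/27)x + 418/81
the matrix is upper triangular; its diagonal is (1, 1, 1, 1, 1)
for a triangular matrix the eigenvalues are the diagonal entries, with algebraic multiplicity their repetition count

λ = 1 (multiplicity 5)


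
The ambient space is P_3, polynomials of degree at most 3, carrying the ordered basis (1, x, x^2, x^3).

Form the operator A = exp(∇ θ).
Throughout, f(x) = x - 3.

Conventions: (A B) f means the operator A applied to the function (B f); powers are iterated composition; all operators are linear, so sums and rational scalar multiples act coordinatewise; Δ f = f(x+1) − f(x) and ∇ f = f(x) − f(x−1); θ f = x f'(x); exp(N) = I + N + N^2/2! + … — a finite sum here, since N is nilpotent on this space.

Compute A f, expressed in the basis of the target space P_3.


the result is g(x) = x - 2

order-1 term: 1
the series for exp(∇ θ) f terminates at order 1
exp(∇ θ) f = x - 2


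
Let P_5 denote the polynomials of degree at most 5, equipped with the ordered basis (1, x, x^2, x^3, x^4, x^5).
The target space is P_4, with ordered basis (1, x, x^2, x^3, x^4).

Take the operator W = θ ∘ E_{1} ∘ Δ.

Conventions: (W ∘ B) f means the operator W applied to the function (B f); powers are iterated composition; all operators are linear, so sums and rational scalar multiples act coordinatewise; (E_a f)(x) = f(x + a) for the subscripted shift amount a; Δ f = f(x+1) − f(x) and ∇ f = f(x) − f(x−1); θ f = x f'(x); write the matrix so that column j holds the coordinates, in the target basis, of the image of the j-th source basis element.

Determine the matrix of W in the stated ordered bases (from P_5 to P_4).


the matrix is [[0, 0, 0, 0, 0, 0]; [0, 0, 2, 9, 28, 75]; [0, 0, 0, 6, 36, 140]; [0, 0, 0, 0, 12, 90]; [0, 0, 0, 0, 0, 20]] (rows listed top to bottom)

image of 1: 0
image of x: 0
image of x^2: 2x
image of x^3: 6x^2 + 9x
image of x^4: 12x^3 + 36x^2 + 28x
image of x^5: 20x^4 + 90x^3 + 140x^2 + 75x
each image's coordinates form column j of the matrix


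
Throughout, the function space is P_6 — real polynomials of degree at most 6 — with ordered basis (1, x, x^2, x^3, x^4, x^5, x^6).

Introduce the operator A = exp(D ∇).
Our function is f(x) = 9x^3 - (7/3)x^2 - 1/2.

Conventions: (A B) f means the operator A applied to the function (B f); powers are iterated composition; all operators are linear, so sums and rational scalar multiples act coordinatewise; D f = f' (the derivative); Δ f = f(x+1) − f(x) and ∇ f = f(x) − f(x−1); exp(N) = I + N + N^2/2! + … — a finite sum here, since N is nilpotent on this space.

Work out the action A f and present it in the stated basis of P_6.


order-1 term: 54x - 95/3
the series for exp(D ∇) f terminates at order 1
exp(D ∇) f = 9x^3 - (7/3)x^2 + 54x - 193/6

the result is g(x) = 9x^3 - (7/3)x^2 + 54x - 193/6


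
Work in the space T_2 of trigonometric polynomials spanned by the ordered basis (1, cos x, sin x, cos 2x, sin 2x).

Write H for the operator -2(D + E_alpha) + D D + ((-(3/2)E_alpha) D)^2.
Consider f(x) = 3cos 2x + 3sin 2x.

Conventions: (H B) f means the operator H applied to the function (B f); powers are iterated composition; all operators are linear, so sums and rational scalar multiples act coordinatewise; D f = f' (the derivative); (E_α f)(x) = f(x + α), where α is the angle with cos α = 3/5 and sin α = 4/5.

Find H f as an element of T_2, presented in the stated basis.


D f = 6cos 2x - 6sin 2x
E_alpha f = (51/25)cos 2x - (93/25)sin 2x
(D + E_alpha) f = (201/25)cos 2x - (243/25)sin 2x
(-2(D + E_alpha)) f = -(402/25)cos 2x + (486/25)sin 2x
D f = 6cos 2x - 6sin 2x
D D f = -12cos 2x - 12sin 2x
D f = 6cos 2x - 6sin 2x
E_alpha D f = -(186/25)cos 2x - (102/25)sin 2x
(-(3/2)E_alpha) D f = (279/25)cos 2x + (153/25)sin 2x
D ((-(3/2)E_alpha) D) f = (306/25)cos 2x - (558/25)sin 2x
E_alpha D ((-(3/2)E_alpha) D) f = -(15534/625)cos 2x - (3438/625)sin 2x
(-(3/2)E_alpha) D ((-(3/2)E_alpha) D) f = (23301/625)cos 2x + (5157/625)sin 2x
(-2(D + E_alpha) + D D + ((-(3/2)E_alpha) D)^2) f = (5751/625)cos 2x + (9807/625)sin 2x

g(x) = (5751/625)cos 2x + (9807/625)sin 2x


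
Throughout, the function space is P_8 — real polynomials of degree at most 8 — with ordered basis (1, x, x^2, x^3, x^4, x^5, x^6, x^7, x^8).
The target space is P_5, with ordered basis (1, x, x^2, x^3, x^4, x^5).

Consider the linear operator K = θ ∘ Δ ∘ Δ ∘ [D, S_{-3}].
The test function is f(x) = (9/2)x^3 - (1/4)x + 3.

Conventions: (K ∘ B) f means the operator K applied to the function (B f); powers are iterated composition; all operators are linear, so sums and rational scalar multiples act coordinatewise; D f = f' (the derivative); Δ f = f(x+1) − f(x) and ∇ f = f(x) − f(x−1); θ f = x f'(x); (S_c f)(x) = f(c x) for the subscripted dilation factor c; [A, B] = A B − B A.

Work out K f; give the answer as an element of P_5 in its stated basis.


the image equals g(x) = 0

S_{-3} f = -(243/2)x^3 + (3/4)x + 3
D S_{-3} f = -(729/2)x^2 + 3/4
D f = (27/2)x^2 - 1/4
S_{-3} D f = (243/2)x^2 - 1/4
[D, S_{-3}] f = -486x^2 + 1
Δ [D, S_{-3}] f = -972x - 486
Δ Δ [D, S_{-3}] f = -972
θ Δ Δ [D, S_{-3}] f = 0


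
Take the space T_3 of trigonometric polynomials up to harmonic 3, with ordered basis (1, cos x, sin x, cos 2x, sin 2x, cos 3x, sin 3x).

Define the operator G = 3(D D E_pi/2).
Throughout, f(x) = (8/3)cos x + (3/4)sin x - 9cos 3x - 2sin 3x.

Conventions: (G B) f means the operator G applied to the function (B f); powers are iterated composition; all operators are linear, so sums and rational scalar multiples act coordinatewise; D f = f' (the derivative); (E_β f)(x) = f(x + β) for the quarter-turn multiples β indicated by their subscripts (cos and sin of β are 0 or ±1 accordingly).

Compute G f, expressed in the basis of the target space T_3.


the image equals g(x) = -(9/4)cos x + 8sin x - 54cos 3x + 243sin 3x

E_pi/2 f = (3/4)cos x - (8/3)sin x + 2cos 3x - 9sin 3x
D E_pi/2 f = -(8/3)cos x - (3/4)sin x - 27cos 3x - 6sin 3x
D D E_pi/2 f = -(3/4)cos x + (8/3)sin x - 18cos 3x + 81sin 3x
(3(D D E_pi/2)) f = -(9/4)cos x + 8sin x - 54cos 3x + 243sin 3x


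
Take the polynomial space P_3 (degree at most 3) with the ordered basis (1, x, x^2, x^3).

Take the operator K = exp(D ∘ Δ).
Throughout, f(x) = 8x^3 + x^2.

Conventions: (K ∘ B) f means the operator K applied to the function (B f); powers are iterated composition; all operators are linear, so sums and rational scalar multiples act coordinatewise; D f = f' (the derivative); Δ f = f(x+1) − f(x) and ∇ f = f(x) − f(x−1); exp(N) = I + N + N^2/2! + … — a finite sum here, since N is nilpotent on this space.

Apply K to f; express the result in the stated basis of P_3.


the image equals g(x) = 8x^3 + x^2 + 48x + 26

order-1 term: 48x + 26
the series for exp(D ∘ Δ) f terminates at order 1
exp(D ∘ Δ) f = 8x^3 + x^2 + 48x + 26


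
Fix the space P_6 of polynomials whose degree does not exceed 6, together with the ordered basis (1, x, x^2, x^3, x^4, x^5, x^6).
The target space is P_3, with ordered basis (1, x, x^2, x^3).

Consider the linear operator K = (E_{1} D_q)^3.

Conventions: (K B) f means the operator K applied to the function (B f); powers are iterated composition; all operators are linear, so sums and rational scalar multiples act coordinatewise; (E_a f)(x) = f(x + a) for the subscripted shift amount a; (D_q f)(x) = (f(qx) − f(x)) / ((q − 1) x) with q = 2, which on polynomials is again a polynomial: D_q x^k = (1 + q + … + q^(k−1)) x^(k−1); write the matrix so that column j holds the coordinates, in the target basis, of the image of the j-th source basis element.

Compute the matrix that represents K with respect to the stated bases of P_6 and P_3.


image of 1: 0
image of x: 0
image of x^2: 0
image of x^3: 21
image of x^4: 315x + 660
image of x^5: 3255x^2 + 13299x + 13733
image of x^6: 29295x^3 + 175644x^2 + 354312x + 240660
each image's coordinates form column j of the matrix

the matrix is [[0, 0, 0, 21, 660, 13733, 240660]; [0, 0, 0, 0, 315, 13299, 354312]; [0, 0, 0, 0, 0, 3255, 175644]; [0, 0, 0, 0, 0, 0, 29295]] (rows listed top to bottom)


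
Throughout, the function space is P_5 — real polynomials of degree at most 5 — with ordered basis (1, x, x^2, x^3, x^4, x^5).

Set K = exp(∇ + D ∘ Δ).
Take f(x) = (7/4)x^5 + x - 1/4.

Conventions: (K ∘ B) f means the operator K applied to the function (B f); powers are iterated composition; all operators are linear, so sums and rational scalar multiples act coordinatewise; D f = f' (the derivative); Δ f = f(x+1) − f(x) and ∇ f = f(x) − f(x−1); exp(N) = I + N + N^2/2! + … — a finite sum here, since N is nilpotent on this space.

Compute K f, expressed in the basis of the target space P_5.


order-1 term: (35/4)x^4 + (35/2)x^3 + 70x^2 + (105/4)x + 23/2
order-2 term: (35/2)x^3 + (105/2)x^2 + (665/4)x + 385/4
order-3 term: (35/2)x^2 + (105/2)x + 385/4
order-4 term: (35/4)x + 35/2
order-5 term: 7/4
the series for exp(∇ + D ∘ Δ) f terminates at order 5
exp(∇ + D ∘ Δ) f = (7/4)x^5 + (35/4)x^4 + 35x^3 + 140x^2 + (1019/4)x + 223

g(x) = (7/4)x^5 + (35/4)x^4 + 35x^3 + 140x^2 + (1019/4)x + 223


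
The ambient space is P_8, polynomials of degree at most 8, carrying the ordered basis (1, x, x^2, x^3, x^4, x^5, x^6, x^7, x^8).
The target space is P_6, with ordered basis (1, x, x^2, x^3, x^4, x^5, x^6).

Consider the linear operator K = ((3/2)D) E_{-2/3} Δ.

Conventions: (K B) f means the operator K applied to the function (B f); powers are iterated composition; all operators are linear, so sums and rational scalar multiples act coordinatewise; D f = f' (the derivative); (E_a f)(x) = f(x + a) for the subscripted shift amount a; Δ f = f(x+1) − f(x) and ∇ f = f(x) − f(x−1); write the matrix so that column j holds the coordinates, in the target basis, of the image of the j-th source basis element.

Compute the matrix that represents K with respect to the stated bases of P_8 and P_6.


image of 1: 0
image of x: 0
image of x^2: 3
image of x^3: 9x - 3/2
image of x^4: 18x^2 - 6x + 2
image of x^5: 30x^3 - 15x^2 + 10x - 25/18
image of x^6: 45x^4 - 30x^3 + 30x^2 - (25/3)x + 11/9
image of x^7: 63x^5 - (105/2)x^4 + 70x^3 - (175/6)x^2 + (77/9)x - 49/54
image of x^8: 84x^6 - 84x^5 + 140x^4 - (700/9)x^3 + (308/9)x^2 - (196/27)x + 172/243
each image's coordinates form column j of the matrix

the matrix is [[0, 0, 3, -3/2, 2, -25/18, 11/9, -49/54, 172/243]; [0, 0, 0, 9, -6, 10, -25/3, 77/9, -196/27]; [0, 0, 0, 0, 18, -15, 30, -175/6, 308/9]; [0, 0, 0, 0, 0, 30, -30, 70, -700/9]; [0, 0, 0, 0, 0, 0, 45, -105/2, 140]; [0, 0, 0, 0, 0, 0, 0, 63, -84]; [0, 0, 0, 0, 0, 0, 0, 0, 84]] (rows listed top to bottom)


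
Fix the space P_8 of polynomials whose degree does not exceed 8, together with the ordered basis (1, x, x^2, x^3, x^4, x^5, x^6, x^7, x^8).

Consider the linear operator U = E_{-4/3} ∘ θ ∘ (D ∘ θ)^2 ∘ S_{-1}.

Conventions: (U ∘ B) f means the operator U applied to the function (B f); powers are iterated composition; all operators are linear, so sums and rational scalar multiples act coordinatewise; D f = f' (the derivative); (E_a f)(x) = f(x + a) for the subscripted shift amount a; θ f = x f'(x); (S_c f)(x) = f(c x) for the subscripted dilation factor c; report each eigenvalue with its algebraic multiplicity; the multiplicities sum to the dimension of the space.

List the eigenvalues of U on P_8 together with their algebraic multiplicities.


image of 1: 0
image of x: 0
image of x^2: 0
image of x^3: -36x + 48
image of x^4: 288x^2 - 768x + 512
image of x^5: -1200x^3 + 4800x^2 - 6400x + 25600/9
image of x^6: 3600x^4 - 19200x^3 + 38400x^2 - (102400/3)x + 102400/9
image of x^7: -8820x^5 + 58800x^4 - 156800x^3 + (627200/3)x^2 - (1254400/9)x + 1003520/27
image of x^8: 18816x^6 - 150528x^5 + 501760x^4 - (8028160/9)x^3 + (8028160/9)x^2 - (12845056/27)x + 25690112/243
the matrix is upper triangular; its diagonal is (0, 0, 0, 0, 0, 0, 0, 0, 0)
for a triangular matrix the eigenvalues are the diagonal entries, with algebraic multiplicity their repetition count

λ = 0 (multiplicity 9)


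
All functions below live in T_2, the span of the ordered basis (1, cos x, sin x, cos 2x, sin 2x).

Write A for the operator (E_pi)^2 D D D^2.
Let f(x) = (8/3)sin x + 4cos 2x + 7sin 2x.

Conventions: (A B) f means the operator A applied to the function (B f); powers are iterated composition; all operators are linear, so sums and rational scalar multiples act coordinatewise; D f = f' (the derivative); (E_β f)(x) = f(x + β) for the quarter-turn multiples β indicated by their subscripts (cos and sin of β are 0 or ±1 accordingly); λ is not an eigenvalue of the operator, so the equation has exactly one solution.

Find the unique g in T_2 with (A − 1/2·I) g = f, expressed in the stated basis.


g(x) = (16/3)sin x + (8/31)cos 2x + (14/31)sin 2x

write g with unknown coordinates in the stated basis and equate coefficients in (A − 1/2·I) g = f
solving from the highest basis element down gives g = (16/3)sin x + (8/31)cos 2x + (14/31)sin 2x
check: A g = (16/3)sin x + (128/31)cos 2x + (224/31)sin 2x
so A g − 1/2·g = (8/3)sin x + 4cos 2x + 7sin 2x = f ✓


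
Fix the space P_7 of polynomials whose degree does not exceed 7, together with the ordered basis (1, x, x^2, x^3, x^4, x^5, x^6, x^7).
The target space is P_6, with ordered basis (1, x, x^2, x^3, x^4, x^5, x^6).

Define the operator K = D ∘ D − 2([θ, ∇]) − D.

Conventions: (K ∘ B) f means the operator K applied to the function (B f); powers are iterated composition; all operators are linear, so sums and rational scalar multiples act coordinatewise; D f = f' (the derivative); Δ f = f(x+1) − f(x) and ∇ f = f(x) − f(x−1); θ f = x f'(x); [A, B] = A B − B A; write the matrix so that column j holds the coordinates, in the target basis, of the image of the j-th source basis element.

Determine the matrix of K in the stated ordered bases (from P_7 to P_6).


image of 1: 0
image of x: 1
image of x^2: 2x - 2
image of x^3: 3x^2 - 6x + 6
image of x^4: 4x^3 - 12x^2 + 24x - 8
image of x^5: 5x^4 - 20x^3 + 60x^2 - 40x + 10
image of x^6: 6x^5 - 30x^4 + 120x^3 - 120x^2 + 60x - 12
image of x^7: 7x^6 - 42x^5 + 210x^4 - 280x^3 + 210x^2 - 84x + 14
each image's coordinates form column j of the matrix

the matrix is [[0, 1, -2, 6, -8, 10, -12, 14]; [0, 0, 2, -6, 24, -40, 60, -84]; [0, 0, 0, 3, -12, 60, -120, 210]; [0, 0, 0, 0, 4, -20, 120, -280]; [0, 0, 0, 0, 0, 5, -30, 210]; [0, 0, 0, 0, 0, 0, 6, -42]; [0, 0, 0, 0, 0, 0, 0, 7]] (rows listed top to bottom)


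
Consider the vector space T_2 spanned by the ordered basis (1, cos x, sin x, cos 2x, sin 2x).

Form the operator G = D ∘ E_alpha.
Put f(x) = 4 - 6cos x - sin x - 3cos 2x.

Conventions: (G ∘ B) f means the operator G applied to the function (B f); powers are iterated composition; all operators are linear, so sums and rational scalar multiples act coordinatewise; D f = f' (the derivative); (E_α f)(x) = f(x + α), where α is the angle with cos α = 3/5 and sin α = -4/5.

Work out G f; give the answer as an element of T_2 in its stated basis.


the image equals g(x) = -(27/5)cos x + (14/5)sin x - (144/25)cos 2x - (42/25)sin 2x

E_alpha f = 4 - (14/5)cos x - (27/5)sin x + (21/25)cos 2x - (72/25)sin 2x
D E_alpha f = -(27/5)cos x + (14/5)sin x - (144/25)cos 2x - (42/25)sin 2x


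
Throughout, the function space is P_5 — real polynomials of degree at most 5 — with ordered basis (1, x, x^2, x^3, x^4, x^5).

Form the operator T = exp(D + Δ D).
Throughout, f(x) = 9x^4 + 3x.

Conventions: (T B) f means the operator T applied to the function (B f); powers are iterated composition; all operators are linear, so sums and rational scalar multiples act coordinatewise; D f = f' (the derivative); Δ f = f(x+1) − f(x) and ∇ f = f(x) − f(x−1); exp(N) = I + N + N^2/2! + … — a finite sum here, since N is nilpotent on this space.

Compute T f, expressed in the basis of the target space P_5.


order-1 term: 36x^3 + 108x^2 + 108x + 39
order-2 term: 54x^2 + 216x + 216
order-3 term: 36x + 108
order-4 term: 9
the series for exp(D + Δ D) f terminates at order 4
exp(D + Δ D) f = 9x^4 + 36x^3 + 162x^2 + 363x + 372

g(x) = 9x^4 + 36x^3 + 162x^2 + 363x + 372
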